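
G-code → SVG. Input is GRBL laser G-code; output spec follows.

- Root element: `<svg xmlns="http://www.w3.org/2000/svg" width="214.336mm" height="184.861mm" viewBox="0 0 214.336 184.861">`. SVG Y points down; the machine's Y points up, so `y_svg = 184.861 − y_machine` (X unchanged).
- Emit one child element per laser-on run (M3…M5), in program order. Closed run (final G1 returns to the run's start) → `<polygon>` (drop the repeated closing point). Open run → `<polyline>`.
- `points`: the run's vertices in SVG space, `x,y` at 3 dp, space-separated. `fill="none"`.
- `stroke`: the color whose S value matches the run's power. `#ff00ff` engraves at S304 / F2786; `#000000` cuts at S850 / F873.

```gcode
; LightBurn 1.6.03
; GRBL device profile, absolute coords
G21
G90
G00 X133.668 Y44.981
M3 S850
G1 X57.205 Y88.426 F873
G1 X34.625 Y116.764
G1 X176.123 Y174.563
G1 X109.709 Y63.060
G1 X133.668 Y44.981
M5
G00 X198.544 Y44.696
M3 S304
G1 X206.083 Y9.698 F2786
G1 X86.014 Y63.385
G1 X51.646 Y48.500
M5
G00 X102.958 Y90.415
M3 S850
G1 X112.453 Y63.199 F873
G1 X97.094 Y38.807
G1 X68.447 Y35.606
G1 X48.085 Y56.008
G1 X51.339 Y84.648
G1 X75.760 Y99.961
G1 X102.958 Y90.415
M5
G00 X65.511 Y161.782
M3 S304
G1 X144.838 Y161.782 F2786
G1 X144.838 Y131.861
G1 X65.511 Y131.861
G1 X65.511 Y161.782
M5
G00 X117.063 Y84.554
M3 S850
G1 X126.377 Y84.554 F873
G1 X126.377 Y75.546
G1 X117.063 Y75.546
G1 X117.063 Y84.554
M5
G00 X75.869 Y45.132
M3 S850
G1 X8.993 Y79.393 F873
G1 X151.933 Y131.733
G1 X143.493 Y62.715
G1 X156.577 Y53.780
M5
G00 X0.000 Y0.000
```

<svg xmlns="http://www.w3.org/2000/svg" width="214.336mm" height="184.861mm" viewBox="0 0 214.336 184.861">
  <polygon points="133.668,139.880 57.205,96.435 34.625,68.097 176.123,10.298 109.709,121.801" fill="none" stroke="#000000"/>
  <polyline points="198.544,140.165 206.083,175.163 86.014,121.476 51.646,136.361" fill="none" stroke="#ff00ff"/>
  <polygon points="102.958,94.446 112.453,121.662 97.094,146.054 68.447,149.255 48.085,128.853 51.339,100.213 75.760,84.900" fill="none" stroke="#000000"/>
  <polygon points="65.511,23.079 144.838,23.079 144.838,53.000 65.511,53.000" fill="none" stroke="#ff00ff"/>
  <polygon points="117.063,100.307 126.377,100.307 126.377,109.315 117.063,109.315" fill="none" stroke="#000000"/>
  <polyline points="75.869,139.729 8.993,105.468 151.933,53.128 143.493,122.146 156.577,131.081" fill="none" stroke="#000000"/>
</svg>

Machine Y-up, SVG Y-down with viewBox height 184.861, so y_svg = 184.861 − y_machine; X carries over.

Run 1: power S850 maps to stroke `#000000` (cut). The run returns to its start, so emit a `<polygon>` with points (Y-flipped): 133.668,139.880 57.205,96.435 34.625,68.097 176.123,10.298 109.709,121.801.

Run 2: S304 ⇒ engrave layer `#ff00ff`. The run is open, so emit a `<polyline>` with points (Y-flipped): 198.544,140.165 206.083,175.163 86.014,121.476 51.646,136.361.

Run 3: power S850 maps to stroke `#000000` (cut). The run returns to its start, so emit a `<polygon>` with points (Y-flipped): 102.958,94.446 112.453,121.662 97.094,146.054 68.447,149.255 48.085,128.853 51.339,100.213 75.760,84.900.

Run 4: the run's S304 means `#ff00ff` (engrave). The run returns to its start, so emit a `<polygon>` with points (Y-flipped): 65.511,23.079 144.838,23.079 144.838,53.000 65.511,53.000.

Run 5: power S850 maps to stroke `#000000` (cut). The run returns to its start, so emit a `<polygon>` with points (Y-flipped): 117.063,100.307 126.377,100.307 126.377,109.315 117.063,109.315.

Run 6: the run's S850 means `#000000` (cut). The run is open, so emit a `<polyline>` with points (Y-flipped): 75.869,139.729 8.993,105.468 151.933,53.128 143.493,122.146 156.577,131.081.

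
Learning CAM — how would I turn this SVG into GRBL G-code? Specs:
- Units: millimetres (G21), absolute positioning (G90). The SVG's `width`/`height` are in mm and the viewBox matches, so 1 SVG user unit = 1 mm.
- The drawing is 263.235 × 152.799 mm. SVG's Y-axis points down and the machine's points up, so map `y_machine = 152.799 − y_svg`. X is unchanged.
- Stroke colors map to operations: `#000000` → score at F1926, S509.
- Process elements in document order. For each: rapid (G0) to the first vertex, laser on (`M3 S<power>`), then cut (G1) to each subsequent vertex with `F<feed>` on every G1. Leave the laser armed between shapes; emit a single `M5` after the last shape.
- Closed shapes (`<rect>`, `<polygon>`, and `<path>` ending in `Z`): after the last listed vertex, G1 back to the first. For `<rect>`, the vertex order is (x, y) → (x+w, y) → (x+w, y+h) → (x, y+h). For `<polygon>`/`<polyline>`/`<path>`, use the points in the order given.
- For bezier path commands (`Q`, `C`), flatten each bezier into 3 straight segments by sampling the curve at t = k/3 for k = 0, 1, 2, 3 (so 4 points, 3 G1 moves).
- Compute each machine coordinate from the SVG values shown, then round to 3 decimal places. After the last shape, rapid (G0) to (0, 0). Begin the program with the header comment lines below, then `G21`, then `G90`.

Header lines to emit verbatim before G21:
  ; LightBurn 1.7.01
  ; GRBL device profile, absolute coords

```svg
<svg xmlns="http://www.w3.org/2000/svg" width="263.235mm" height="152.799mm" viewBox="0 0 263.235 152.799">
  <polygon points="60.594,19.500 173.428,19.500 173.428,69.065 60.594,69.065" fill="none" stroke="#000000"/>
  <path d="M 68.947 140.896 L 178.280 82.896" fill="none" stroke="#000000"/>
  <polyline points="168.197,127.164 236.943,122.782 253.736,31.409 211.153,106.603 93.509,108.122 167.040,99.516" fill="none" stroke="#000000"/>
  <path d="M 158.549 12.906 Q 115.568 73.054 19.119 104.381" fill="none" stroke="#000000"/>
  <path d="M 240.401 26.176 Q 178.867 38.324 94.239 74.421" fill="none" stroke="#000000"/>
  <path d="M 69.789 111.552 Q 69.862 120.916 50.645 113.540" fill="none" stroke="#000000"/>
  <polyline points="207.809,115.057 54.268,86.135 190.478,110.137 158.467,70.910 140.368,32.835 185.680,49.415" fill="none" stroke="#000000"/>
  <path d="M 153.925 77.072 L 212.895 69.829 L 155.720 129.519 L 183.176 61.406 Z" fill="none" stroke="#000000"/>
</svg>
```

viewBox `0 0 263.235 152.799` with mm width/height → 1 unit = 1 mm. Flip: y_m = 152.799 − y_svg.

**Shape 1** — `<polygon>` rectangle, stroke `#000000` → score (S509, F1926). Machine vertices: (60.594,133.299) → (173.428,133.299) → (173.428,83.734) → (60.594,83.734) → (60.594,133.299). Closed: final G1 returns to the first vertex.

**Shape 2** — `<path>` line segment, stroke `#000000` → score (S509, F1926). Machine vertices: (68.947,11.903) → (178.280,69.903). Open path.

**Shape 3** — `<polyline>` open polyline, stroke `#000000` → score (S509, F1926). Machine vertices: (168.197,25.635) → (236.943,30.017) → (253.736,121.390) → (211.153,46.196) → (93.509,44.677) → (167.040,53.283). Open path.

**Shape 4** — `<path>` quadratic bezier, stroke `#000000` → score (S509, F1926). Control points (SVG): P0=(158.549,12.906), P1=(115.568,73.054), P2=(19.119,104.381); sampled at t=k/3. Machine vertices: (158.549,139.893) → (123.954,102.997) → (77.477,72.505) → (19.119,48.418). Open path.

**Shape 5** — `<path>` quadratic bezier, stroke `#000000` → score (S509, F1926). Control points (SVG): P0=(240.401,26.176), P1=(178.867,38.324), P2=(94.239,74.421); sampled at t=k/3. Machine vertices: (240.401,126.623) → (196.812,115.863) → (148.092,99.782) → (94.239,78.378). Open path.

**Shape 6** — `<path>` quadratic bezier, stroke `#000000` → score (S509, F1926). Control points (SVG): P0=(69.789,111.552), P1=(69.862,120.916), P2=(50.645,113.540); sampled at t=k/3. Machine vertices: (69.789,41.247) → (67.694,36.864) → (61.313,36.202) → (50.645,39.259). Open path.

**Shape 7** — `<polyline>` open polyline, stroke `#000000` → score (S509, F1926). Machine vertices: (207.809,37.742) → (54.268,66.664) → (190.478,42.662) → (158.467,81.889) → (140.368,119.964) → (185.680,103.384). Open path.

**Shape 8** — `<path>` closed polygon, stroke `#000000` → score (S509, F1926). Machine vertices: (153.925,75.727) → (212.895,82.970) → (155.720,23.280) → (183.176,91.393) → (153.925,75.727). Closed: final G1 returns to the first vertex.

; LightBurn 1.7.01
; GRBL device profile, absolute coords
G21
G90
G0 X60.594 Y133.299
M3 S509
G1 X173.428 Y133.299 F1926
G1 X173.428 Y83.734 F1926
G1 X60.594 Y83.734 F1926
G1 X60.594 Y133.299 F1926
G0 X68.947 Y11.903
M3 S509
G1 X178.280 Y69.903 F1926
G0 X168.197 Y25.635
M3 S509
G1 X236.943 Y30.017 F1926
G1 X253.736 Y121.390 F1926
G1 X211.153 Y46.196 F1926
G1 X93.509 Y44.677 F1926
G1 X167.040 Y53.283 F1926
G0 X158.549 Y139.893
M3 S509
G1 X123.954 Y102.997 F1926
G1 X77.477 Y72.505 F1926
G1 X19.119 Y48.418 F1926
G0 X240.401 Y126.623
M3 S509
G1 X196.812 Y115.863 F1926
G1 X148.092 Y99.782 F1926
G1 X94.239 Y78.378 F1926
G0 X69.789 Y41.247
M3 S509
G1 X67.694 Y36.864 F1926
G1 X61.313 Y36.202 F1926
G1 X50.645 Y39.259 F1926
G0 X207.809 Y37.742
M3 S509
G1 X54.268 Y66.664 F1926
G1 X190.478 Y42.662 F1926
G1 X158.467 Y81.889 F1926
G1 X140.368 Y119.964 F1926
G1 X185.680 Y103.384 F1926
G0 X153.925 Y75.727
M3 S509
G1 X212.895 Y82.970 F1926
G1 X155.720 Y23.280 F1926
G1 X183.176 Y91.393 F1926
G1 X153.925 Y75.727 F1926
M5
G0 X0.000 Y0.000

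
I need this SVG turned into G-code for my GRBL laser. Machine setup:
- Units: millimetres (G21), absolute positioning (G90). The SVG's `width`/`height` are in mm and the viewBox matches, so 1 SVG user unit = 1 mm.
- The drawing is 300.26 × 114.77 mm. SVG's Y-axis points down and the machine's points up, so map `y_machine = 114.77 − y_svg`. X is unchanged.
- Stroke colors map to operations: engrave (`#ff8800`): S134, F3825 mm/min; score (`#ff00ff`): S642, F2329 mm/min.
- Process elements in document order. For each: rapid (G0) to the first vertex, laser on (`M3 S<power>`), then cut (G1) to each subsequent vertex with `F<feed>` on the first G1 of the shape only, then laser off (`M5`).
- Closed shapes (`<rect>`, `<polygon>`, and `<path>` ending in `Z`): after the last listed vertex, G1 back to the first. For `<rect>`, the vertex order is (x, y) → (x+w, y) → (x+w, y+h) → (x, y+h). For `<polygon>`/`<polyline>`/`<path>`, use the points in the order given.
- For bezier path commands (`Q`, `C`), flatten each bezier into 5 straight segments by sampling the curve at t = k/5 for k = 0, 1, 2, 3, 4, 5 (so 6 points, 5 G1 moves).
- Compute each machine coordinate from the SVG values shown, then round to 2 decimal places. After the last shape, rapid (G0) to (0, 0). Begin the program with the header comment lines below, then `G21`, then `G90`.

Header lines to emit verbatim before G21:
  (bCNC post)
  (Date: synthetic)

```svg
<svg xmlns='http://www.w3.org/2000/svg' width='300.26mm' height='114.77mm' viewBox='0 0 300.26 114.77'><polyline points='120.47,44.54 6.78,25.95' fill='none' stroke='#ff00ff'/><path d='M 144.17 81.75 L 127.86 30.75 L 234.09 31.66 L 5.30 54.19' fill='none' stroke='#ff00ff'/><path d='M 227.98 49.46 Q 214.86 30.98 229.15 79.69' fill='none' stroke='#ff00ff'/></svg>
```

1 u = 1 mm; y_m = 114.77 − y.

[1] `<polyline>` line segment, #ff00ff→score S642 F2329: (120.47,70.23) → (6.78,88.82)

[2] `<path>` open polyline, #ff00ff→score S642 F2329: (144.17,33.02) → (127.86,84.02) → (234.09,83.11) → (5.30,60.58)

[3] `<path>` quadratic bezier, #ff00ff→score S642 F2329: (227.98,65.31) → (223.83,70.01) → (221.87,69.34) → (222.10,63.30) → (224.53,51.88) → (229.15,35.08)

(bCNC post)
(Date: synthetic)
G21
G90
G0 X120.47 Y70.23
M3 S642
G1 X6.78 Y88.82 F2329
M5
G0 X144.17 Y33.02
M3 S642
G1 X127.86 Y84.02 F2329
G1 X234.09 Y83.11
G1 X5.30 Y60.58
M5
G0 X227.98 Y65.31
M3 S642
G1 X223.83 Y70.01 F2329
G1 X221.87 Y69.34
G1 X222.10 Y63.30
G1 X224.53 Y51.88
G1 X229.15 Y35.08
M5
G0 X0.00 Y0.00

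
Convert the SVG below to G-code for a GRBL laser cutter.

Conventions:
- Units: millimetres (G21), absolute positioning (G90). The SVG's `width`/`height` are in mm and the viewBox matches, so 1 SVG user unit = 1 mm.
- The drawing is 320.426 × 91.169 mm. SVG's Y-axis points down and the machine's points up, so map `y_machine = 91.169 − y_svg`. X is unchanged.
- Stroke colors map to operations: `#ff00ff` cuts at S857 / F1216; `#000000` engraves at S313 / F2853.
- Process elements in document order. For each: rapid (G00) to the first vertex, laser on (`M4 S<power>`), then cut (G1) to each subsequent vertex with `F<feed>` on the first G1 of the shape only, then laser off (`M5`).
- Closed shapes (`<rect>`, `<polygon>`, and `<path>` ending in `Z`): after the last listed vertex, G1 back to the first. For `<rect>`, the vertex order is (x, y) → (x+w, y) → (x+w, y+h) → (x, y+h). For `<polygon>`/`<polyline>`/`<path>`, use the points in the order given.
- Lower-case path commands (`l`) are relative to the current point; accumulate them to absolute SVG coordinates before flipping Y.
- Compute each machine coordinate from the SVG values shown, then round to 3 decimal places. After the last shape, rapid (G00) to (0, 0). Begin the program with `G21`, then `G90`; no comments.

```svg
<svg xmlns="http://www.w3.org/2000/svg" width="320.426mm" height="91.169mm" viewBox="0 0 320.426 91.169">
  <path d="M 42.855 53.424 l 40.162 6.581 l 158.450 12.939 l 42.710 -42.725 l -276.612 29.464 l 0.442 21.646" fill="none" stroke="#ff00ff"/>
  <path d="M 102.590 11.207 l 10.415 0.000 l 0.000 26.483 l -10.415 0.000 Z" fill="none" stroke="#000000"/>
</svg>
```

G21
G90
G00 X42.855 Y37.745
M4 S857
G1 X83.017 Y31.164 F1216
G1 X241.467 Y18.225
G1 X284.177 Y60.950
G1 X7.565 Y31.486
G1 X8.007 Y9.840
M5
G00 X102.590 Y79.962
M4 S313
G1 X113.005 Y79.962 F2853
G1 X113.005 Y53.479
G1 X102.590 Y53.479
G1 X102.590 Y79.962
M5
G00 X0.000 Y0.000

Since the viewBox matches the mm dimensions, user units are millimetres directly. The only transform is the Y-flip y_m = 91.169 − y_svg.

Shape 1 is a open polyline drawn with `<path>`. Its stroke #ff00ff means cut at S857, F1216. After flipping Y the toolpath is (42.855,37.745) → (83.017,31.164) → (241.467,18.225) → (284.177,60.950) → (7.565,31.486) → (8.007,9.840).

Shape 2 is a rectangle drawn with `<path>`. Its stroke #000000 means engrave at S313, F2853. After flipping Y the toolpath is (102.590,79.962) → (113.005,79.962) → (113.005,53.479) → (102.590,53.479) → (102.590,79.962), returning to the start.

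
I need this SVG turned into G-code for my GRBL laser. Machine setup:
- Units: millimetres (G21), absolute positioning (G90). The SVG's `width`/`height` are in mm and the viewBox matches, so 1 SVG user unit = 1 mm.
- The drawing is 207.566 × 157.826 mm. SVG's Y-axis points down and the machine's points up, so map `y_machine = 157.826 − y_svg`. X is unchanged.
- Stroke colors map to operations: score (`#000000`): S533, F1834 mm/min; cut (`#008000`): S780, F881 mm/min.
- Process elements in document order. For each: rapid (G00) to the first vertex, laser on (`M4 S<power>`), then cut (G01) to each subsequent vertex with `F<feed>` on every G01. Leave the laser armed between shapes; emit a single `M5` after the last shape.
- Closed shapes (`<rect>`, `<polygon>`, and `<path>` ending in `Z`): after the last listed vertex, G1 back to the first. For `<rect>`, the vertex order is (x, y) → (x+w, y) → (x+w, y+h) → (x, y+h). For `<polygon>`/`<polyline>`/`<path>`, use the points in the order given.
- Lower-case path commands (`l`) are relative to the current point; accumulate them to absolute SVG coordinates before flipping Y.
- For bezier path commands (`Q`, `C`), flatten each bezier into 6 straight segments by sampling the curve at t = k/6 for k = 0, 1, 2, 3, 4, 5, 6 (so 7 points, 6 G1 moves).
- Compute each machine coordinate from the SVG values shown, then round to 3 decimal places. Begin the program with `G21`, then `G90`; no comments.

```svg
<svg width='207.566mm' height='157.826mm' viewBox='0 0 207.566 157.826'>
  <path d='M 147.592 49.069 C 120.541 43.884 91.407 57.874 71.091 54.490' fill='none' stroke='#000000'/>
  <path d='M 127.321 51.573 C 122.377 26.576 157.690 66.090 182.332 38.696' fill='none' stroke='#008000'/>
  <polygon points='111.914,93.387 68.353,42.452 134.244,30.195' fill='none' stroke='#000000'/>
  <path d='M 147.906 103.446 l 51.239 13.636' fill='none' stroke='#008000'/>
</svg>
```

Since the viewBox matches the mm dimensions, user units are millimetres directly. The only transform is the Y-flip y_m = 157.826 − y_svg.

Shape 1 is a cubic bezier drawn with `<path>`. Its stroke #000000 means score at S533, F1834. After flipping Y the toolpath is (147.592,108.757) → (133.943,109.921) → (120.250,108.904) → (106.816,106.722) → (93.943,104.390) → (81.933,102.923) → (71.091,103.336).

Shape 2 is a cubic bezier drawn with `<path>`. Its stroke #008000 means cut at S780, F881. After flipping Y the toolpath is (127.321,106.253) → (127.968,113.984) → (133.910,114.614) → (143.732,111.793) → (156.019,109.171) → (169.358,110.400) → (182.332,119.130).

Shape 3 is a regular polygon drawn with `<polygon>`. Its stroke #000000 means score at S533, F1834. After flipping Y the toolpath is (111.914,64.439) → (68.353,115.374) → (134.244,127.631) → (111.914,64.439), returning to the start.

Shape 4 is a line segment drawn with `<path>`. Its stroke #008000 means cut at S780, F881. After flipping Y the toolpath is (147.906,54.380) → (199.145,40.744).

G21
G90
G00 X147.592 Y108.757
M4 S533
G01 X133.943 Y109.921 F1834
G01 X120.250 Y108.904 F1834
G01 X106.816 Y106.722 F1834
G01 X93.943 Y104.390 F1834
G01 X81.933 Y102.923 F1834
G01 X71.091 Y103.336 F1834
G00 X127.321 Y106.253
M4 S780
G01 X127.968 Y113.984 F881
G01 X133.910 Y114.614 F881
G01 X143.732 Y111.793 F881
G01 X156.019 Y109.171 F881
G01 X169.358 Y110.400 F881
G01 X182.332 Y119.130 F881
G00 X111.914 Y64.439
M4 S533
G01 X68.353 Y115.374 F1834
G01 X134.244 Y127.631 F1834
G01 X111.914 Y64.439 F1834
G00 X147.906 Y54.380
M4 S780
G01 X199.145 Y40.744 F881
M5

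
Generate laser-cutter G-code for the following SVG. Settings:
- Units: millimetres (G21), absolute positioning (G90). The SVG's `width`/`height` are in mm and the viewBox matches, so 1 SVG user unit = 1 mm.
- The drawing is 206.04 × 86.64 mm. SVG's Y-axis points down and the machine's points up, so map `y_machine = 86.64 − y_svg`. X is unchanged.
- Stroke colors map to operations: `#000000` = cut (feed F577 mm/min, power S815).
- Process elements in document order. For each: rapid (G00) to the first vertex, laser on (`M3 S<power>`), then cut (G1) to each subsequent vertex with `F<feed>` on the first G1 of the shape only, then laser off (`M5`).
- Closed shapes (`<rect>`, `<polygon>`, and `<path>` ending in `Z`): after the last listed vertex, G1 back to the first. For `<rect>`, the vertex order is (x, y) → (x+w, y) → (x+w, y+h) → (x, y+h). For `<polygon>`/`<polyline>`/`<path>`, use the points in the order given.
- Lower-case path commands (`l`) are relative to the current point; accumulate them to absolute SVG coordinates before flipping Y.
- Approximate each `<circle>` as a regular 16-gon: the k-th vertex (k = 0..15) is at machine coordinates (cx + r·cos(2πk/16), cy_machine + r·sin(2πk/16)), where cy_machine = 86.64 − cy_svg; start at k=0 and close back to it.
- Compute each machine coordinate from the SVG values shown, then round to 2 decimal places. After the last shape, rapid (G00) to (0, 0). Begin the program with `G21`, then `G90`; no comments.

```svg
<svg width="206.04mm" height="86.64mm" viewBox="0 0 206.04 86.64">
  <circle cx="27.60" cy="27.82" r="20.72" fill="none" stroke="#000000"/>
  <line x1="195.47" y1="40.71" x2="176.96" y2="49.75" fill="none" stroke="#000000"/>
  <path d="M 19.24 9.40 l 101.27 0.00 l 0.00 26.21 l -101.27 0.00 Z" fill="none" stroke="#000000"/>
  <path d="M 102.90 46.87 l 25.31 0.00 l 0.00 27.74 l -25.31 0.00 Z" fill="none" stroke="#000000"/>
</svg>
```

G21
G90
G00 X48.32 Y58.82
M3 S815
G1 X46.74 Y66.75 F577
G1 X42.25 Y73.47
G1 X35.53 Y77.96
G1 X27.60 Y79.54
G1 X19.67 Y77.96
G1 X12.95 Y73.47
G1 X8.46 Y66.75
G1 X6.88 Y58.82
G1 X8.46 Y50.89
G1 X12.95 Y44.17
G1 X19.67 Y39.68
G1 X27.60 Y38.10
G1 X35.53 Y39.68
G1 X42.25 Y44.17
G1 X46.74 Y50.89
G1 X48.32 Y58.82
M5
G00 X195.47 Y45.93
M3 S815
G1 X176.96 Y36.89 F577
M5
G00 X19.24 Y77.24
M3 S815
G1 X120.51 Y77.24 F577
G1 X120.51 Y51.03
G1 X19.24 Y51.03
G1 X19.24 Y77.24
M5
G00 X102.90 Y39.77
M3 S815
G1 X128.21 Y39.77 F577
G1 X128.21 Y12.03
G1 X102.90 Y12.03
G1 X102.90 Y39.77
M5
G00 X0.00 Y0.00

viewBox `0 0 206.04 86.64` with mm width/height → 1 unit = 1 mm. Flip: y_m = 86.64 − y_svg.

**Shape 1** — `<circle>` circle, stroke `#000000` → cut (S815, F577). Machine vertices: (48.32,58.82) → (46.74,66.75) → (42.25,73.47) → (35.53,77.96) → (27.60,79.54) → (19.67,77.96) → (12.95,73.47) → (8.46,66.75) → (6.88,58.82) → (8.46,50.89) → (12.95,44.17) → (19.67,39.68) → (27.60,38.10) → (35.53,39.68) → (42.25,44.17) → (46.74,50.89) → (48.32,58.82). Closed: final G1 returns to the first vertex.

**Shape 2** — `<line>` line segment, stroke `#000000` → cut (S815, F577). Machine vertices: (195.47,45.93) → (176.96,36.89). Open path.

**Shape 3** — `<path>` rectangle, stroke `#000000` → cut (S815, F577). Machine vertices: (19.24,77.24) → (120.51,77.24) → (120.51,51.03) → (19.24,51.03) → (19.24,77.24). Closed: final G1 returns to the first vertex.

**Shape 4** — `<path>` rectangle, stroke `#000000` → cut (S815, F577). Machine vertices: (102.90,39.77) → (128.21,39.77) → (128.21,12.03) → (102.90,12.03) → (102.90,39.77). Closed: final G1 returns to the first vertex.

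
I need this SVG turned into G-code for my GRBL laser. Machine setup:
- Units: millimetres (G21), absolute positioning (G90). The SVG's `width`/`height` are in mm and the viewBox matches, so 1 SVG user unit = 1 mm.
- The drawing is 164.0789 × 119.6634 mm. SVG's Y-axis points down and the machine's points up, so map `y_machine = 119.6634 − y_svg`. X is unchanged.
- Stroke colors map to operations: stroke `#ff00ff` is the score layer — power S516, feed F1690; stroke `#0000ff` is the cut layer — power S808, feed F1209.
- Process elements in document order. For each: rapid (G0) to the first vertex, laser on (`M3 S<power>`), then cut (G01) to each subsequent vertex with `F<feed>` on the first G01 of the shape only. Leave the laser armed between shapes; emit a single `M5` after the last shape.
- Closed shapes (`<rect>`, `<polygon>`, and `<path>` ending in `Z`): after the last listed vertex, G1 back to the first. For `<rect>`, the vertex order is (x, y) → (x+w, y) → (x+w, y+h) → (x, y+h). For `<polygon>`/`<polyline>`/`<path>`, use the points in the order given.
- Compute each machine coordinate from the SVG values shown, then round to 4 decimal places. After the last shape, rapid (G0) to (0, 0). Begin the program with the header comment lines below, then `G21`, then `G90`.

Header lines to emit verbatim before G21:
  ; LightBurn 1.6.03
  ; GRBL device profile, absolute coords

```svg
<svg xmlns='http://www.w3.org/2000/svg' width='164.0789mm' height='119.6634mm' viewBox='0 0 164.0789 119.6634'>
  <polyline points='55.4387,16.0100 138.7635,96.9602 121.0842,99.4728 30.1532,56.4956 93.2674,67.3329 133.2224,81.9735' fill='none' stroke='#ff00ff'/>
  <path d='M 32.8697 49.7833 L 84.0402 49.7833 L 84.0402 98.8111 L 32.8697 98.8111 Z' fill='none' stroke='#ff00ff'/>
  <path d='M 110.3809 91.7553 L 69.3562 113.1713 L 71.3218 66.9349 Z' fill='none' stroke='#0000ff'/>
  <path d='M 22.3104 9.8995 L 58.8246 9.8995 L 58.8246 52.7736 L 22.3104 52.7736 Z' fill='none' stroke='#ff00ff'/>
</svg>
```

; LightBurn 1.6.03
; GRBL device profile, absolute coords
G21
G90
G0 X55.4387 Y103.6534
M3 S516
G01 X138.7635 Y22.7032 F1690
G01 X121.0842 Y20.1906
G01 X30.1532 Y63.1678
G01 X93.2674 Y52.3305
G01 X133.2224 Y37.6899
G0 X32.8697 Y69.8801
M3 S516
G01 X84.0402 Y69.8801 F1690
G01 X84.0402 Y20.8523
G01 X32.8697 Y20.8523
G01 X32.8697 Y69.8801
G0 X110.3809 Y27.9081
M3 S808
G01 X69.3562 Y6.4921 F1209
G01 X71.3218 Y52.7285
G01 X110.3809 Y27.9081
G0 X22.3104 Y109.7639
M3 S516
G01 X58.8246 Y109.7639 F1690
G01 X58.8246 Y66.8898
G01 X22.3104 Y66.8898
G01 X22.3104 Y109.7639
M5
G0 X0.0000 Y0.0000

Since the viewBox matches the mm dimensions, user units are millimetres directly. The only transform is the Y-flip y_m = 119.6634 − y_svg.

Shape 1 is a open polyline drawn with `<polyline>`. Its stroke #ff00ff means score at S516, F1690. After flipping Y the toolpath is (55.4387,103.6534) → (138.7635,22.7032) → (121.0842,20.1906) → (30.1532,63.1678) → (93.2674,52.3305) → (133.2224,37.6899).

Shape 2 is a rectangle drawn with `<path>`. Its stroke #ff00ff means score at S516, F1690. After flipping Y the toolpath is (32.8697,69.8801) → (84.0402,69.8801) → (84.0402,20.8523) → (32.8697,20.8523) → (32.8697,69.8801), returning to the start.

Shape 3 is a regular polygon drawn with `<path>`. Its stroke #0000ff means cut at S808, F1209. After flipping Y the toolpath is (110.3809,27.9081) → (69.3562,6.4921) → (71.3218,52.7285) → (110.3809,27.9081), returning to the start.

Shape 4 is a rectangle drawn with `<path>`. Its stroke #ff00ff means score at S516, F1690. After flipping Y the toolpath is (22.3104,109.7639) → (58.8246,109.7639) → (58.8246,66.8898) → (22.3104,66.8898) → (22.3104,109.7639), returning to the start.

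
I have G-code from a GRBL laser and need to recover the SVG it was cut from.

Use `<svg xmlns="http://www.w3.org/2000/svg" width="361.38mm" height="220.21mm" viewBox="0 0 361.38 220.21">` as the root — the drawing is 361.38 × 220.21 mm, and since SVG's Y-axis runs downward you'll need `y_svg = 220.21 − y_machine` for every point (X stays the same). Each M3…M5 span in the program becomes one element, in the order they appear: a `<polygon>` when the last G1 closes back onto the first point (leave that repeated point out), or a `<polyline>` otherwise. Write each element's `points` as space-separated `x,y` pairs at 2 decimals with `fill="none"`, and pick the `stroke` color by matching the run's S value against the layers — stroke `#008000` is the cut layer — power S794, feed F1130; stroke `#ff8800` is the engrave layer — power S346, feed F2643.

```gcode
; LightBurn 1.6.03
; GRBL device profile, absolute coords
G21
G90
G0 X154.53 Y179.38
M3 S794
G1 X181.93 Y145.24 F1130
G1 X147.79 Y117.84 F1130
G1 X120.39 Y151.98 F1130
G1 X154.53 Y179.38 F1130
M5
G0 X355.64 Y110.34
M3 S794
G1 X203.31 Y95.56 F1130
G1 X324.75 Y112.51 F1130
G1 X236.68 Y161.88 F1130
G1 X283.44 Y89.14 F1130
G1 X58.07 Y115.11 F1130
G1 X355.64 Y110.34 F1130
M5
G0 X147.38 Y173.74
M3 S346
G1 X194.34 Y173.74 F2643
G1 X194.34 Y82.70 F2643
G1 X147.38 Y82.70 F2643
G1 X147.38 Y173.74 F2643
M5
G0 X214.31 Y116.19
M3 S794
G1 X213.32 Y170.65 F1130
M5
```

<svg xmlns="http://www.w3.org/2000/svg" width="361.38mm" height="220.21mm" viewBox="0 0 361.38 220.21">
  <polygon points="154.53,40.83 181.93,74.97 147.79,102.37 120.39,68.23" fill="none" stroke="#008000"/>
  <polygon points="355.64,109.87 203.31,124.65 324.75,107.70 236.68,58.33 283.44,131.07 58.07,105.10" fill="none" stroke="#008000"/>
  <polygon points="147.38,46.47 194.34,46.47 194.34,137.51 147.38,137.51" fill="none" stroke="#ff8800"/>
  <polyline points="214.31,104.02 213.32,49.56" fill="none" stroke="#008000"/>
</svg>

y_svg = 220.21 − y_m.

[1] S794→`#008000` (cut); closed run; points: 154.53,40.83 181.93,74.97 147.79,102.37 120.39,68.23

[2] S794→`#008000` (cut); closed run; points: 355.64,109.87 203.31,124.65 324.75,107.70 236.68,58.33 283.44,131.07 58.07,105.10

[3] S346→`#ff8800` (engrave); closed run; points: 147.38,46.47 194.34,46.47 194.34,137.51 147.38,137.51

[4] S794→`#008000` (cut); open run; points: 214.31,104.02 213.32,49.56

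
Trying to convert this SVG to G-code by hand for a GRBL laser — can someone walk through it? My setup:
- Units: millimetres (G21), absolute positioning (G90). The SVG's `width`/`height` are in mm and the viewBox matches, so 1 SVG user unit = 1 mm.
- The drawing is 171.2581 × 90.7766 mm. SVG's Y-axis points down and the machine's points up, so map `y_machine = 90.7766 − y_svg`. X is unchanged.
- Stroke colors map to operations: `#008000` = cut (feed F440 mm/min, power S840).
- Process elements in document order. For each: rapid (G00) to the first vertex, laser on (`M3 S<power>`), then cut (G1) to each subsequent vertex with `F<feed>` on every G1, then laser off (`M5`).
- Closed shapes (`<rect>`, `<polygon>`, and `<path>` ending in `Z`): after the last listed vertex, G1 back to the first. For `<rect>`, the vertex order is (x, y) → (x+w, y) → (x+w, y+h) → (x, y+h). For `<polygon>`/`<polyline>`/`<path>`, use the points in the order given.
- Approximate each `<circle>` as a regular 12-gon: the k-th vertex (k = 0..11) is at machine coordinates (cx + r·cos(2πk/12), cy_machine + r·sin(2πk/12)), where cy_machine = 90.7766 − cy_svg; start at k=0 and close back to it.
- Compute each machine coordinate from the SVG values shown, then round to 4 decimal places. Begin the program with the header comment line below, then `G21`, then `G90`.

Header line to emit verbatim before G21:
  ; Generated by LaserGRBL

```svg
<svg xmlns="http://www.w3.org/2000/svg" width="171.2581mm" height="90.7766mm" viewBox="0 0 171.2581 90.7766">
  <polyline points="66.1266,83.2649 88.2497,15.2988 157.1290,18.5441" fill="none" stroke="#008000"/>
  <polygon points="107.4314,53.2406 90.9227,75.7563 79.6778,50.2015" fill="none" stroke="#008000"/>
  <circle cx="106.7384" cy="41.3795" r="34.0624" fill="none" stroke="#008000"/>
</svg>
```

viewBox `0 0 171.2581 90.7766` with mm width/height → 1 unit = 1 mm. Flip: y_m = 90.7766 − y_svg.

**Shape 1** — `<polyline>` open polyline, stroke `#008000` → cut (S840, F440). Machine vertices: (66.1266,7.5117) → (88.2497,75.4778) → (157.1290,72.2325). Open path.

**Shape 2** — `<polygon>` regular polygon, stroke `#008000` → cut (S840, F440). Machine vertices: (107.4314,37.5360) → (90.9227,15.0203) → (79.6778,40.5751) → (107.4314,37.5360). Closed: final G1 returns to the first vertex.

**Shape 3** — `<circle>` circle, stroke `#008000` → cut (S840, F440). Machine vertices: (140.8008,49.3971) → (136.2373,66.4283) → (123.7696,78.8960) → (106.7384,83.4595) → (89.7072,78.8960) → (77.2395,66.4283) → (72.6760,49.3971) → (77.2395,32.3659) → (89.7072,19.8982) → (106.7384,15.3347) → (123.7696,19.8982) → (136.2373,32.3659) → (140.8008,49.3971). Closed: final G1 returns to the first vertex.

; Generated by LaserGRBL
G21
G90
G00 X66.1266 Y7.5117
M3 S840
G1 X88.2497 Y75.4778 F440
G1 X157.1290 Y72.2325 F440
M5
G00 X107.4314 Y37.5360
M3 S840
G1 X90.9227 Y15.0203 F440
G1 X79.6778 Y40.5751 F440
G1 X107.4314 Y37.5360 F440
M5
G00 X140.8008 Y49.3971
M3 S840
G1 X136.2373 Y66.4283 F440
G1 X123.7696 Y78.8960 F440
G1 X106.7384 Y83.4595 F440
G1 X89.7072 Y78.8960 F440
G1 X77.2395 Y66.4283 F440
G1 X72.6760 Y49.3971 F440
G1 X77.2395 Y32.3659 F440
G1 X89.7072 Y19.8982 F440
G1 X106.7384 Y15.3347 F440
G1 X123.7696 Y19.8982 F440
G1 X136.2373 Y32.3659 F440
G1 X140.8008 Y49.3971 F440
M5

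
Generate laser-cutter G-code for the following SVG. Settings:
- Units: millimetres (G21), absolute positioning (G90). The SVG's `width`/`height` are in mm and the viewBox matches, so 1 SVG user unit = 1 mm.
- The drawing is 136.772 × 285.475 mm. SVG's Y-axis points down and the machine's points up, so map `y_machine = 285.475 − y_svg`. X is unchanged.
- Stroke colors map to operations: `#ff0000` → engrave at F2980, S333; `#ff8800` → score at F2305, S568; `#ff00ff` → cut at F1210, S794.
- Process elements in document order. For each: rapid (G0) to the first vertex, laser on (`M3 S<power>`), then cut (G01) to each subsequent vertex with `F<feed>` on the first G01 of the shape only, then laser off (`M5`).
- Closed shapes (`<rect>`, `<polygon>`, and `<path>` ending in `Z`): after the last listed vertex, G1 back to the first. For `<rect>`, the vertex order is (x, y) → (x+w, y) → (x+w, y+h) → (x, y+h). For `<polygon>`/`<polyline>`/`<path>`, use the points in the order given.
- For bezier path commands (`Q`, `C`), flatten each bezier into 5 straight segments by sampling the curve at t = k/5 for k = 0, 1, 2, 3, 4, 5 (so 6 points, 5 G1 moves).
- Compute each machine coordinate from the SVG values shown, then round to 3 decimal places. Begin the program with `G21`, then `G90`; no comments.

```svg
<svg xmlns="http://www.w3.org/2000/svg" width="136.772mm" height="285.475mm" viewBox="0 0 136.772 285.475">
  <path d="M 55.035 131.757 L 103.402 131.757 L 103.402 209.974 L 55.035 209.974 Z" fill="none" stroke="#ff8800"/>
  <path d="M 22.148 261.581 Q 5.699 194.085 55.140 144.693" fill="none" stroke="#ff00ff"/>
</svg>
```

G21
G90
G0 X55.035 Y153.718
M3 S568
G01 X103.402 Y153.718 F2305
G01 X103.402 Y75.501
G01 X55.035 Y75.501
G01 X55.035 Y153.718
M5
G0 X22.148 Y23.894
M3 S794
G01 X18.204 Y50.168 F1210
G01 X19.531 Y74.994
G01 X26.130 Y98.372
G01 X37.999 Y120.301
G01 X55.140 Y140.782
M5

Since the viewBox matches the mm dimensions, user units are millimetres directly. The only transform is the Y-flip y_m = 285.475 − y_svg.

Shape 1 is a rectangle drawn with `<path>`. Its stroke #ff8800 means score at S568, F2305. After flipping Y the toolpath is (55.035,153.718) → (103.402,153.718) → (103.402,75.501) → (55.035,75.501) → (55.035,153.718), returning to the start.

Shape 2 is a quadratic bezier drawn with `<path>`. Its stroke #ff00ff means cut at S794, F1210. After flipping Y the toolpath is (22.148,23.894) → (18.204,50.168) → (19.531,74.994) → (26.130,98.372) → (37.999,120.301) → (55.140,140.782).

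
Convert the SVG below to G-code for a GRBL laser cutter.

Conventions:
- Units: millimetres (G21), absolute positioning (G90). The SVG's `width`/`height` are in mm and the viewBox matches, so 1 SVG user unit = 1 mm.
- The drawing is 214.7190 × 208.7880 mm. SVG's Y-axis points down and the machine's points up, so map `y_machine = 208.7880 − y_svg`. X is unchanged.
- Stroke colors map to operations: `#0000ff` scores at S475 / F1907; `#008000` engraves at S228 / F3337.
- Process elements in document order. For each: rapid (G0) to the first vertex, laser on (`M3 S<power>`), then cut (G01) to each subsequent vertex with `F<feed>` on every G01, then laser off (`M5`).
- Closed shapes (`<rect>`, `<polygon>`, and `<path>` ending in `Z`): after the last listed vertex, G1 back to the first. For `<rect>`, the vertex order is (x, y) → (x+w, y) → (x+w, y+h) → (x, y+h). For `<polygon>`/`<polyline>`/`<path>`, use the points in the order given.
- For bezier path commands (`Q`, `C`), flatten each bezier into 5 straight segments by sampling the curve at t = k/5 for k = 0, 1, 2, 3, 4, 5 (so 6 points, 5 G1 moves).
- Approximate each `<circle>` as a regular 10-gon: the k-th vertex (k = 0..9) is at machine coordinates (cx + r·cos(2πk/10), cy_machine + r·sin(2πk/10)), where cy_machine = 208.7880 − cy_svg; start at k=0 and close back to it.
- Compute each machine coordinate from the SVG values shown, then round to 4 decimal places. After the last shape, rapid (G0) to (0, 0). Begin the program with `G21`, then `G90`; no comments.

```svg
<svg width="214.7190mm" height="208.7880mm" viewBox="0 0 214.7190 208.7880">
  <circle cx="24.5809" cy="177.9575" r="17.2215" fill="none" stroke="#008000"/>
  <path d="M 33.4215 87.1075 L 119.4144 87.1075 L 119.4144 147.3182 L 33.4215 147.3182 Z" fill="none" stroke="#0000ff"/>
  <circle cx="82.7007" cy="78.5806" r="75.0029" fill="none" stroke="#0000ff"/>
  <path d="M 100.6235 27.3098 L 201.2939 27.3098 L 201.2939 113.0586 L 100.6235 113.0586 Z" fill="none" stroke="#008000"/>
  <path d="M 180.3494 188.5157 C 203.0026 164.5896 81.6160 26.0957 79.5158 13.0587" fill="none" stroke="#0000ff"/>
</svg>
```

viewBox `0 0 214.7190 208.7880` with mm width/height → 1 unit = 1 mm. Flip: y_m = 208.7880 − y_svg.

**Shape 1** — `<circle>` circle, stroke `#008000` → engrave (S228, F3337). Machine vertices: (41.8024,30.8305) → (38.5134,40.9530) → (29.9026,47.2091) → (19.2592,47.2091) → (10.6484,40.9530) → (7.3594,30.8305) → (10.6484,20.7080) → (19.2592,14.4519) → (29.9026,14.4519) → (38.5134,20.7080) → (41.8024,30.8305). Closed: final G1 returns to the first vertex.

**Shape 2** — `<path>` rectangle, stroke `#0000ff` → score (S475, F1907). Machine vertices: (33.4215,121.6805) → (119.4144,121.6805) → (119.4144,61.4698) → (33.4215,61.4698) → (33.4215,121.6805). Closed: final G1 returns to the first vertex.

**Shape 3** — `<circle>` circle, stroke `#0000ff` → score (S475, F1907). Machine vertices: (157.7036,130.2074) → (143.3793,174.2930) → (105.8779,201.5394) → (59.5235,201.5394) → (22.0221,174.2930) → (7.6978,130.2074) → (22.0221,86.1218) → (59.5235,58.8754) → (105.8779,58.8754) → (143.3793,86.1218) → (157.7036,130.2074). Closed: final G1 returns to the first vertex.

**Shape 4** — `<path>` rectangle, stroke `#008000` → engrave (S228, F3337). Machine vertices: (100.6235,181.4782) → (201.2939,181.4782) → (201.2939,95.7294) → (100.6235,95.7294) → (100.6235,181.4782). Closed: final G1 returns to the first vertex.

**Shape 5** — `<path>` cubic bezier, stroke `#0000ff` → score (S475, F1907). Control points (SVG): P0=(180.3494,188.5157), P1=(203.0026,164.5896), P2=(81.6160,26.0957), P3=(79.5158,13.0587); sampled at t=k/5. Machine vertices: (180.3494,20.2723) → (178.7632,46.4559) → (155.2470,88.6146) → (122.4406,135.2272) → (92.9837,174.7725) → (79.5158,195.7293). Open path.

G21
G90
G0 X41.8024 Y30.8305
M3 S228
G01 X38.5134 Y40.9530 F3337
G01 X29.9026 Y47.2091 F3337
G01 X19.2592 Y47.2091 F3337
G01 X10.6484 Y40.9530 F3337
G01 X7.3594 Y30.8305 F3337
G01 X10.6484 Y20.7080 F3337
G01 X19.2592 Y14.4519 F3337
G01 X29.9026 Y14.4519 F3337
G01 X38.5134 Y20.7080 F3337
G01 X41.8024 Y30.8305 F3337
M5
G0 X33.4215 Y121.6805
M3 S475
G01 X119.4144 Y121.6805 F1907
G01 X119.4144 Y61.4698 F1907
G01 X33.4215 Y61.4698 F1907
G01 X33.4215 Y121.6805 F1907
M5
G0 X157.7036 Y130.2074
M3 S475
G01 X143.3793 Y174.2930 F1907
G01 X105.8779 Y201.5394 F1907
G01 X59.5235 Y201.5394 F1907
G01 X22.0221 Y174.2930 F1907
G01 X7.6978 Y130.2074 F1907
G01 X22.0221 Y86.1218 F1907
G01 X59.5235 Y58.8754 F1907
G01 X105.8779 Y58.8754 F1907
G01 X143.3793 Y86.1218 F1907
G01 X157.7036 Y130.2074 F1907
M5
G0 X100.6235 Y181.4782
M3 S228
G01 X201.2939 Y181.4782 F3337
G01 X201.2939 Y95.7294 F3337
G01 X100.6235 Y95.7294 F3337
G01 X100.6235 Y181.4782 F3337
M5
G0 X180.3494 Y20.2723
M3 S475
G01 X178.7632 Y46.4559 F1907
G01 X155.2470 Y88.6146 F1907
G01 X122.4406 Y135.2272 F1907
G01 X92.9837 Y174.7725 F1907
G01 X79.5158 Y195.7293 F1907
M5
G0 X0.0000 Y0.0000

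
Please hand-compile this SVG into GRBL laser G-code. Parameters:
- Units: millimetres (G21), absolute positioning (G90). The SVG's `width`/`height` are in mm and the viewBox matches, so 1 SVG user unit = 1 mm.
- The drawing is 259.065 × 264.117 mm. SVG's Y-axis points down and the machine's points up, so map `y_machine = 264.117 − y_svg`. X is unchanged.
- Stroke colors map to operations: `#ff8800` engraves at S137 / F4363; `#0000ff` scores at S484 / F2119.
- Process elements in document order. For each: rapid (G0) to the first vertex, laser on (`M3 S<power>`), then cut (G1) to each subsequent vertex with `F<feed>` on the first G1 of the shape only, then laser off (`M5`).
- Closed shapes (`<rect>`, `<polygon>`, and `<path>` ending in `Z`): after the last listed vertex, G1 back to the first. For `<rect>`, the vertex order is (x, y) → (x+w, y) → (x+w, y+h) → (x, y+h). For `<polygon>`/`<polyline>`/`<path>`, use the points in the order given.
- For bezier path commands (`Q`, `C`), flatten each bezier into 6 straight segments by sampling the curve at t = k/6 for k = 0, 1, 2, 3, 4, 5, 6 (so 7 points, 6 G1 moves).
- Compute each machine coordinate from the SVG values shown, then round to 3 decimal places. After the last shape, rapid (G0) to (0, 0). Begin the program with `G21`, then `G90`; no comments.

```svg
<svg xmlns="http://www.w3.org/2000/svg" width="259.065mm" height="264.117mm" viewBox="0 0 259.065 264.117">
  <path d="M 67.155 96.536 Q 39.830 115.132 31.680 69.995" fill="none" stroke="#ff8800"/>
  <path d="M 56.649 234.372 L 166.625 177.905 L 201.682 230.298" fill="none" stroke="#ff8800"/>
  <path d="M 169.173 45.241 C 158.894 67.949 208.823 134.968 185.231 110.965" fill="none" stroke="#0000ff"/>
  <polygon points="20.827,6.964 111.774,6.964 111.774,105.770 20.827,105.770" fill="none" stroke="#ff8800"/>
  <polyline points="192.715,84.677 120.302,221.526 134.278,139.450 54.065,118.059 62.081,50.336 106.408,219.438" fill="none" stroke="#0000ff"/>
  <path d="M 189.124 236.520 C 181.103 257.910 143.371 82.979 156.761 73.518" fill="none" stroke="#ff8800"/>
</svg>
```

G21
G90
G0 X67.155 Y167.581
M3 S137
G1 X58.579 Y163.153 F4363
G1 X51.069 Y162.265
G1 X44.624 Y164.918
G1 X39.244 Y171.112
G1 X34.929 Y180.847
G1 X31.680 Y194.122
M5
G0 X56.649 Y29.745
M3 S137
G1 X166.625 Y86.212 F4363
G1 X201.682 Y33.819
M5
G0 X169.173 Y218.876
M3 S484
G1 X168.432 Y204.456 F2119
G1 X174.010 Y186.410
G1 X182.194 Y168.497
G1 X189.269 Y154.477
G1 X191.519 Y148.109
G1 X185.231 Y153.152
M5
G0 X20.827 Y257.153
M3 S137
G1 X111.774 Y257.153 F4363
G1 X111.774 Y158.347
G1 X20.827 Y158.347
G1 X20.827 Y257.153
M5
G0 X192.715 Y179.440
M3 S484
G1 X120.302 Y42.591 F2119
G1 X134.278 Y124.667
G1 X54.065 Y146.058
G1 X62.081 Y213.781
G1 X106.408 Y44.679
M5
G0 X189.124 Y27.597
M3 S137
G1 X183.012 Y31.587 F4363
G1 X174.193 Y58.248
G1 X164.913 Y97.529
G1 X157.418 Y139.381
G1 X153.952 Y173.754
G1 X156.761 Y190.599
M5
G0 X0.000 Y0.000

viewBox `0 0 259.065 264.117` with mm width/height → 1 unit = 1 mm. Flip: y_m = 264.117 − y_svg.

**Shape 1** — `<path>` quadratic bezier, stroke `#ff8800` → engrave (S137, F4363). Control points (SVG): P0=(67.155,96.536), P1=(39.830,115.132), P2=(31.680,69.995); sampled at t=k/6. Machine vertices: (67.155,167.581) → (58.579,163.153) → (51.069,162.265) → (44.624,164.918) → (39.244,171.112) → (34.929,180.847) → (31.680,194.122). Open path.

**Shape 2** — `<path>` open polyline, stroke `#ff8800` → engrave (S137, F4363). Machine vertices: (56.649,29.745) → (166.625,86.212) → (201.682,33.819). Open path.

**Shape 3** — `<path>` cubic bezier, stroke `#0000ff` → score (S484, F2119). Control points (SVG): P0=(169.173,45.241), P1=(158.894,67.949), P2=(208.823,134.968), P3=(185.231,110.965); sampled at t=k/6. Machine vertices: (169.173,218.876) → (168.432,204.456) → (174.010,186.410) → (182.194,168.497) → (189.269,154.477) → (191.519,148.109) → (185.231,153.152). Open path.

**Shape 4** — `<polygon>` rectangle, stroke `#ff8800` → engrave (S137, F4363). Machine vertices: (20.827,257.153) → (111.774,257.153) → (111.774,158.347) → (20.827,158.347) → (20.827,257.153). Closed: final G1 returns to the first vertex.

**Shape 5** — `<polyline>` open polyline, stroke `#0000ff` → score (S484, F2119). Machine vertices: (192.715,179.440) → (120.302,42.591) → (134.278,124.667) → (54.065,146.058) → (62.081,213.781) → (106.408,44.679). Open path.

**Shape 6** — `<path>` cubic bezier, stroke `#ff8800` → engrave (S137, F4363). Control points (SVG): P0=(189.124,236.520), P1=(181.103,257.910), P2=(143.371,82.979), P3=(156.761,73.518); sampled at t=k/6. Machine vertices: (189.124,27.597) → (183.012,31.587) → (174.193,58.248) → (164.913,97.529) → (157.418,139.381) → (153.952,173.754) → (156.761,190.599). Open path.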